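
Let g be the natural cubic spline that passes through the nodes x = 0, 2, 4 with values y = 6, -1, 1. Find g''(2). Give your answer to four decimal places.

Put M_i = g'' at the i-th knot. Here h = (2, 2) and Δ = (-7/2, 1), so the interior equations h_(i-1)·M_(i-1) + 2(h_(i-1)+h_i)·M_i + h_i·M_(i+1) = 6(Δ_i − Δ_(i-1)) read
  2·M_0 + 8·M_1 + 2·M_2 = 6(Δ_1 - Δ_0) = 27
Natural end conditions: M_0 = M_2 = 0.
Solving: M_0 = 0, M_1 = 27/8, M_2 = 0.

3.3750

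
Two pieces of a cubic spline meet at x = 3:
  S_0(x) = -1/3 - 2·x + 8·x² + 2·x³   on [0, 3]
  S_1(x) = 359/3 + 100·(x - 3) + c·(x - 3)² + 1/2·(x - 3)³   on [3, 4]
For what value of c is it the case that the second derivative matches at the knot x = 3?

26

S_0''(x) = 16 + 12·x, so S_0''(3) = 52. On the right, S_1''(3) = 2c, so c = 26.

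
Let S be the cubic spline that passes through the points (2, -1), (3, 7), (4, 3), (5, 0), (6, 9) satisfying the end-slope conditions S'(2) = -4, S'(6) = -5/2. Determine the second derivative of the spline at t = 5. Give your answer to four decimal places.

Write M_i for S''(x_i). With h_i = 1, 1, 1, 1 and divided differences Δ_i = 8, -4, -3, 9, the continuity of S' gives the tridiagonal system
  1·M_0 + 4·M_1 + 1·M_2 = 6(Δ_1 - Δ_0) = -72
  1·M_1 + 4·M_2 + 1·M_3 = 6(Δ_2 - Δ_1) = 6
  1·M_2 + 4·M_3 + 1·M_4 = 6(Δ_3 - Δ_2) = 72
Clamped end conditions give two more equations: 2h_0·M_0 + h_0·M_1 = 6(Δ_0 - S'(2)) = 72 and h_3·M_3 + 2h_3·M_4 = 6(S'(6) - Δ_3) = -69.
Hence M_0 = 2895/56, M_1 = -879/28, M_2 = 15/8, M_3 = 837/28, M_4 = -2769/56.

29.8929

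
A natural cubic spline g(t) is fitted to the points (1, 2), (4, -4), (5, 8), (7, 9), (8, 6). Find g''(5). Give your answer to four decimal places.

-13.9200

Put σ_i = g'' at the i-th knot. Here h = (3, 1, 2, 1) and Δ = (-2, 12, 1/2, -3), so the interior equations h_(i-1)·σ_(i-1) + 2(h_(i-1)+h_i)·σ_i + h_i·σ_(i+1) = 6(Δ_i − Δ_(i-1)) read
  3·σ_0 + 8·σ_1 + 1·σ_2 = 6(Δ_1 - Δ_0) = 84
  1·σ_1 + 6·σ_2 + 2·σ_3 = 6(Δ_2 - Δ_1) = -69
  2·σ_2 + 6·σ_3 + 1·σ_4 = 6(Δ_3 - Δ_2) = -21
Natural end conditions: σ_0 = σ_4 = 0.
Forward elimination and back-substitution give σ_0 = 0, σ_1 = 306/25, σ_2 = -348/25, σ_3 = 57/50, σ_4 = 0.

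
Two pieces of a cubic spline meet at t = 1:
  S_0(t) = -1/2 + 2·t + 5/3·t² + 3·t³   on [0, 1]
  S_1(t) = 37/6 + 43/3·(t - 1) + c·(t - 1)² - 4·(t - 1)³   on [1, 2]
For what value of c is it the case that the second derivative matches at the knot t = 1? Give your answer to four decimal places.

10.6667

S_0''(t) = 10/3 + 18·t, so S_0''(1) = 64/3. On the right, S_1''(1) = 2c, so c = 32/3.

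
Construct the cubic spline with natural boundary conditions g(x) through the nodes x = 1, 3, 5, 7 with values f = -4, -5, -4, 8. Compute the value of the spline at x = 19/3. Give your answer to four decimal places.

3.1704

Let M_i = g''(x_i). Step sizes h_i = 2, 2, 2; slopes of the chords Δ_i = (y_(i+1) - y_i)/h_i = -1/2, 1/2, 6.
  2·M_0 + 8·M_1 + 2·M_2 = 6(Δ_1 - Δ_0) = 6
  2·M_1 + 8·M_2 + 2·M_3 = 6(Δ_2 - Δ_1) = 33
Natural end conditions: M_0 = M_3 = 0.
Hence M_0 = 0, M_1 = -3/10, M_2 = 21/5, M_3 = 0.
On [5, 7], g(x) = -4 + 16/5·(x - 5) + 21/10·(x - 5)² - 7/20·(x - 5)³.
With (x - 5) = 4/3: g(19/3) = 428/135.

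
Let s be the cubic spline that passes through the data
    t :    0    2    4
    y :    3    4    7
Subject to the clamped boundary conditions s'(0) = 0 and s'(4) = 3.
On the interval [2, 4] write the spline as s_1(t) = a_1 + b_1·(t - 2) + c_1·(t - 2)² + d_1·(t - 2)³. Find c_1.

With m_i denoting the second derivative at x_i, h_i = 2, 2, and Δ_i = (y_(i+1) − y_i)/h_i = 1/2, 3/2:
  2·m_0 + 8·m_1 + 2·m_2 = 6(Δ_1 - Δ_0) = 6
Clamped end conditions give two more equations: 2h_0·m_0 + h_0·m_1 = 6(Δ_0 - s'(0)) = 3 and h_1·m_1 + 2h_1·m_2 = 6(s'(4) - Δ_1) = 9.
Forward elimination and back-substitution give m_0 = 3/4, m_1 = 0, m_2 = 9/4.
On [2, 4], with s_1(t) = a_1 + b_1·(t - 2) + c_1·(t - 2)² + d_1·(t - 2)³: c_1 = m_1/2 = 0, d_1 = (m_2 - m_1)/(6h_1) = 3/16, b_1 = Δ_1 - h_1(2m_1 + m_2)/6 = 3/4.

0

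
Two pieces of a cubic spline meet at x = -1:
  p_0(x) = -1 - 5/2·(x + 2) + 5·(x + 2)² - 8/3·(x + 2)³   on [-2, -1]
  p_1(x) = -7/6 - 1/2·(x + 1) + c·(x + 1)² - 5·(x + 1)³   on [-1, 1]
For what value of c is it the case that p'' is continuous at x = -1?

-3

p_0''(x) = 10 - 16·(x + 2), so p_0''(-1) = -6. On the right, p_1''(-1) = 2c, so c = -3.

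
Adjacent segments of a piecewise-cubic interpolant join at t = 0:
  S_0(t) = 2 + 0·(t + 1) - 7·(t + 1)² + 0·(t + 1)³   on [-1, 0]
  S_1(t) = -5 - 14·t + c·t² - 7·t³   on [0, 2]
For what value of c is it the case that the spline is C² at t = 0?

-7

S_0''(t) = -14 + 0·(t + 1), so S_0''(0) = -14. On the right, S_1''(0) = 2c, so c = -7.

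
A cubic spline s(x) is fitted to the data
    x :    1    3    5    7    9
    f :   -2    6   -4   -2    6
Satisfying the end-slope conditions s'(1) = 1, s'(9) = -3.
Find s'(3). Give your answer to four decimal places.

0.1071

Write M_i for s''(x_i). With h_i = 2, 2, 2, 2 and divided differences Δ_i = 4, -5, 1, 4, the continuity of s' gives the tridiagonal system
  2·M_0 + 8·M_1 + 2·M_2 = 6(Δ_1 - Δ_0) = -54
  2·M_1 + 8·M_2 + 2·M_3 = 6(Δ_2 - Δ_1) = 36
  2·M_2 + 8·M_3 + 2·M_4 = 6(Δ_3 - Δ_2) = 18
Clamped end conditions give two more equations: 2h_0·M_0 + h_0·M_1 = 6(Δ_0 - s'(1)) = 18 and h_3·M_3 + 2h_3·M_4 = 6(s'(9) - Δ_3) = -42.
Hence M_0 = 277/28, M_1 = -151/14, M_2 = 25/4, M_3 = 53/14, M_4 = -347/28.
On [3, 5], s'(x) = b_1 + 2c_1·(x - 3) + 3d_1·(x - 3)² with b_1 = Δ_1 - h_1(2M_1 + M_2)/6 = 3/28, c_1 = M_1/2 = -151/28, d_1 = (M_2 - M_1)/(6h_1) = 159/112. So s'(3) = 3/28.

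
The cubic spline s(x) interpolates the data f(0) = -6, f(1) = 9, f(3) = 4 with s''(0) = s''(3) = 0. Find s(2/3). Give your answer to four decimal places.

Write M_i for s''(x_i). With h_i = 1, 2 and divided differences Δ_i = 15, -5/2, the continuity of s' gives the tridiagonal system
  1·M_0 + 6·M_1 + 2·M_2 = 6(Δ_1 - Δ_0) = -105
Natural end conditions: M_0 = M_2 = 0.
Hence M_0 = 0, M_1 = -35/2, M_2 = 0.
On [0, 1], s(x) = -6 + 215/12·x + 0·x² - 35/12·x³.
With x = 2/3: s(2/3) = 823/162.

5.0802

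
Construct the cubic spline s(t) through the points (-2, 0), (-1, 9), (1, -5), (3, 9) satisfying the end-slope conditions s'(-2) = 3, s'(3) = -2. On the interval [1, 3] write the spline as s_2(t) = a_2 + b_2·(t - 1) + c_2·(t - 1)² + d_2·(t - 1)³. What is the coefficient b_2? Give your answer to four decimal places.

-0.6522

Let M_i = s''(x_i). Step sizes h_i = 1, 2, 2; slopes of the chords Δ_i = (y_(i+1) - y_i)/h_i = 9, -7, 7.
  1·M_0 + 6·M_1 + 2·M_2 = 6(Δ_1 - Δ_0) = -96
  2·M_1 + 8·M_2 + 2·M_3 = 6(Δ_2 - Δ_1) = 84
Clamped end conditions give two more equations: 2h_0·M_0 + h_0·M_1 = 6(Δ_0 - s'(-2)) = 36 and h_2·M_2 + 2h_2·M_3 = 6(s'(3) - Δ_2) = -54.
Forward elimination and back-substitution give M_0 = 754/23, M_1 = -680/23, M_2 = 559/23, M_3 = -590/23.
On [1, 3], with s_2(t) = a_2 + b_2·(t - 1) + c_2·(t - 1)² + d_2·(t - 1)³: c_2 = M_2/2 = 559/46, d_2 = (M_3 - M_2)/(6h_2) = -383/92, b_2 = Δ_2 - h_2(2M_2 + M_3)/6 = -15/23.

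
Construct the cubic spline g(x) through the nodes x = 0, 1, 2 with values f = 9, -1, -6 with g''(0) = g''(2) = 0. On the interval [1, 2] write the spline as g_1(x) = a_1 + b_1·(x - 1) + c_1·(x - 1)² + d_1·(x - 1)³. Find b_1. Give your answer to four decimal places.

-7.5000

Write m_i for g''(x_i). With h_i = 1, 1 and divided differences Δ_i = -10, -5, the continuity of g' gives the tridiagonal system
  1·m_0 + 4·m_1 + 1·m_2 = 6(Δ_1 - Δ_0) = 30
Natural end conditions: m_0 = m_2 = 0.
Hence m_0 = 0, m_1 = 15/2, m_2 = 0.
On [1, 2], with g_1(x) = a_1 + b_1·(x - 1) + c_1·(x - 1)² + d_1·(x - 1)³: c_1 = m_1/2 = 15/4, d_1 = (m_2 - m_1)/(6h_1) = -5/4, b_1 = Δ_1 - h_1(2m_1 + m_2)/6 = -15/2.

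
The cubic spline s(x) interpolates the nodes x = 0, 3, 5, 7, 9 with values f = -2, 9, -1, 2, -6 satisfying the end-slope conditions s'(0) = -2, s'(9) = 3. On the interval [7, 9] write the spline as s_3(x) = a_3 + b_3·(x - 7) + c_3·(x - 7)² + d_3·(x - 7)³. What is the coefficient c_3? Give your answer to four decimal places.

With M_i denoting the second derivative at x_i, h_i = 3, 2, 2, 2, and Δ_i = (y_(i+1) − y_i)/h_i = 11/3, -5, 3/2, -4:
  3·M_0 + 10·M_1 + 2·M_2 = 6(Δ_1 - Δ_0) = -52
  2·M_1 + 8·M_2 + 2·M_3 = 6(Δ_2 - Δ_1) = 39
  2·M_2 + 8·M_3 + 2·M_4 = 6(Δ_3 - Δ_2) = -33
Clamped end conditions give two more equations: 2h_0·M_0 + h_0·M_1 = 6(Δ_0 - s'(0)) = 34 and h_3·M_3 + 2h_3·M_4 = 6(s'(9) - Δ_3) = 42.
Forward elimination and back-substitution give M_0 = 1507/138, M_1 = -725/69, M_2 = 2803/276, M_3 = -1465/138, M_4 = 4363/276.
On [7, 9], with s_3(x) = a_3 + b_3·(x - 7) + c_3·(x - 7)² + d_3·(x - 7)³: c_3 = M_3/2 = -1465/276, d_3 = (M_4 - M_3)/(6h_3) = 2431/1104, b_3 = Δ_3 - h_3(2M_3 + M_4)/6 = -605/276.

-5.3080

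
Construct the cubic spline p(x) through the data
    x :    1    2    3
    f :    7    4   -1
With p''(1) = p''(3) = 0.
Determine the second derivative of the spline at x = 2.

With M_i denoting the second derivative at x_i, h_i = 1, 1, and Δ_i = (y_(i+1) − y_i)/h_i = -3, -5:
  1·M_0 + 4·M_1 + 1·M_2 = 6(Δ_1 - Δ_0) = -12
Natural end conditions: M_0 = M_2 = 0.
Solving: M_0 = 0, M_1 = -3, M_2 = 0.

-3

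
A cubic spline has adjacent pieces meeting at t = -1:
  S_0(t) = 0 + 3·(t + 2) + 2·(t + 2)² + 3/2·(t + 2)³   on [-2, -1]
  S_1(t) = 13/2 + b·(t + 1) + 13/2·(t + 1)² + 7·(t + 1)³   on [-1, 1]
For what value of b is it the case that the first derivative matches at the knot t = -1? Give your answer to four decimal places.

11.5000

S_0'(t) = 3 + 4·(t + 2) + 9/2·(t + 2)², so S_0'(-1) = 23/2. On the right, S_1'(-1) = b, so b = 23/2.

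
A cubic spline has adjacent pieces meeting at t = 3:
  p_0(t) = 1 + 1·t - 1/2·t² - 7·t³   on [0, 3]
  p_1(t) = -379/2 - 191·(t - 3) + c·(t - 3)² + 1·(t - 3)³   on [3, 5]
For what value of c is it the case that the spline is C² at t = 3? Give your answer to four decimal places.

p_0''(t) = -1 - 42·t, so p_0''(3) = -127. On the right, p_1''(3) = 2c, so c = -127/2.

-63.5000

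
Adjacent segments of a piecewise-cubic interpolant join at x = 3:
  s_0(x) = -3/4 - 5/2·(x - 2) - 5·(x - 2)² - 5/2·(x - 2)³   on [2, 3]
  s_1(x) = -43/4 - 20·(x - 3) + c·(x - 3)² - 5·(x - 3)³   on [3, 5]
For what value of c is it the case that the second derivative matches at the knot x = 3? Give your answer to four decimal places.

s_0''(x) = -10 - 15·(x - 2), so s_0''(3) = -25. On the right, s_1''(3) = 2c, so c = -25/2.

-12.5000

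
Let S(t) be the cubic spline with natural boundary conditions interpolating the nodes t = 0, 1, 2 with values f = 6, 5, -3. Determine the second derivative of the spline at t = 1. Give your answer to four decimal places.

Let M_i = S''(x_i). Step sizes h_i = 1, 1; slopes of the chords Δ_i = (y_(i+1) - y_i)/h_i = -1, -8.
  1·M_0 + 4·M_1 + 1·M_2 = 6(Δ_1 - Δ_0) = -42
Natural end conditions: M_0 = M_2 = 0.
Solving the tridiagonal system: M_0 = 0, M_1 = -21/2, M_2 = 0.

-10.5000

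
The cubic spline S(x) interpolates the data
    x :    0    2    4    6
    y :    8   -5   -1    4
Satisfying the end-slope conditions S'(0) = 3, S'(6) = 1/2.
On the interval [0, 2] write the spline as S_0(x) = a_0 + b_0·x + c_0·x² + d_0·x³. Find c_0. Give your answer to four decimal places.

-10.1167

Put M_i = S'' at the i-th knot. Here h = (2, 2, 2) and Δ = (-13/2, 2, 5/2), so the interior equations h_(i-1)·M_(i-1) + 2(h_(i-1)+h_i)·M_i + h_i·M_(i+1) = 6(Δ_i − Δ_(i-1)) read
  2·M_0 + 8·M_1 + 2·M_2 = 6(Δ_1 - Δ_0) = 51
  2·M_1 + 8·M_2 + 2·M_3 = 6(Δ_2 - Δ_1) = 3
Clamped end conditions give two more equations: 2h_0·M_0 + h_0·M_1 = 6(Δ_0 - S'(0)) = -57 and h_2·M_2 + 2h_2·M_3 = 6(S'(6) - Δ_2) = -12.
Solving the tridiagonal system: M_0 = -607/30, M_1 = 359/30, M_2 = -32/15, M_3 = -29/15.
On [0, 2], with S_0(x) = a_0 + b_0·x + c_0·x² + d_0·x³: c_0 = M_0/2 = -607/60, d_0 = (M_1 - M_0)/(6h_0) = 161/60, b_0 = Δ_0 - h_0(2M_0 + M_1)/6 = 3.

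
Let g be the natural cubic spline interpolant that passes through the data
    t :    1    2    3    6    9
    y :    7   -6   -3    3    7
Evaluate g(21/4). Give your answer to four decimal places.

Write σ_i for g''(x_i). With h_i = 1, 1, 3, 3 and divided differences Δ_i = -13, 3, 2, 4/3, the continuity of g' gives the tridiagonal system
  1·σ_0 + 4·σ_1 + 1·σ_2 = 6(Δ_1 - Δ_0) = 96
  1·σ_1 + 8·σ_2 + 3·σ_3 = 6(Δ_2 - Δ_1) = -6
  3·σ_2 + 12·σ_3 + 3·σ_4 = 6(Δ_3 - Δ_2) = -4
Natural end conditions: σ_0 = σ_4 = 0.
Solving the tridiagonal system: σ_0 = 0, σ_1 = 701/28, σ_2 = -29/7, σ_3 = 59/84, σ_4 = 0.
On [3, 6], g(t) = -3 + 139/24·(t - 3) - 29/14·(t - 3)² + 407/1512·(t - 3)³.
With (t - 3) = 9/4: g(21/4) = 9357/3584.

2.6108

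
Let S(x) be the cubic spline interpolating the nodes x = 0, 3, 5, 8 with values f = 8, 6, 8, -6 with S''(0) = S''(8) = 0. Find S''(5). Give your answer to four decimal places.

Put M_i = S'' at the i-th knot. Here h = (3, 2, 3) and Δ = (-2/3, 1, -14/3), so the interior equations h_(i-1)·M_(i-1) + 2(h_(i-1)+h_i)·M_i + h_i·M_(i+1) = 6(Δ_i − Δ_(i-1)) read
  3·M_0 + 10·M_1 + 2·M_2 = 6(Δ_1 - Δ_0) = 10
  2·M_1 + 10·M_2 + 3·M_3 = 6(Δ_2 - Δ_1) = -34
Natural end conditions: M_0 = M_3 = 0.
Solving the tridiagonal system: M_0 = 0, M_1 = 7/4, M_2 = -15/4, M_3 = 0.

-3.7500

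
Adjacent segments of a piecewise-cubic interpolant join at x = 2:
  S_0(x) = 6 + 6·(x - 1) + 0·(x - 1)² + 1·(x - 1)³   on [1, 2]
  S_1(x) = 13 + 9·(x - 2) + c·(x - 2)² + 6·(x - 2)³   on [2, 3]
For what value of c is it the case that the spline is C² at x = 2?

3

S_0''(x) = 0 + 6·(x - 1), so S_0''(2) = 6. On the right, S_1''(2) = 2c, so c = 3.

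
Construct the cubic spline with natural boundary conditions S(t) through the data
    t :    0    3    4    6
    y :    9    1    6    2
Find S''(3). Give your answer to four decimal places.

6.7660

Let M_i = S''(x_i). Step sizes h_i = 3, 1, 2; slopes of the chords Δ_i = (y_(i+1) - y_i)/h_i = -8/3, 5, -2.
  3·M_0 + 8·M_1 + 1·M_2 = 6(Δ_1 - Δ_0) = 46
  1·M_1 + 6·M_2 + 2·M_3 = 6(Δ_2 - Δ_1) = -42
Natural end conditions: M_0 = M_3 = 0.
Solving the tridiagonal system: M_0 = 0, M_1 = 318/47, M_2 = -382/47, M_3 = 0.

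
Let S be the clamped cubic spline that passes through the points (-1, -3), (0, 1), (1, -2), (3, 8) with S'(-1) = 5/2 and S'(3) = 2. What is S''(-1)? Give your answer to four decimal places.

13.2727

With M_i denoting the second derivative at x_i, h_i = 1, 1, 2, and Δ_i = (y_(i+1) − y_i)/h_i = 4, -3, 5:
  1·M_0 + 4·M_1 + 1·M_2 = 6(Δ_1 - Δ_0) = -42
  1·M_1 + 6·M_2 + 2·M_3 = 6(Δ_2 - Δ_1) = 48
Clamped end conditions give two more equations: 2h_0·M_0 + h_0·M_1 = 6(Δ_0 - S'(-1)) = 9 and h_2·M_2 + 2h_2·M_3 = 6(S'(3) - Δ_2) = -18.
Solving: M_0 = 146/11, M_1 = -193/11, M_2 = 164/11, M_3 = -263/22.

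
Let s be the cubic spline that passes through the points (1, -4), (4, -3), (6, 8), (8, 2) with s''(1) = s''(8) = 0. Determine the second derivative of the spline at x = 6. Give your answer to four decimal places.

-7.5263

Put M_i = s'' at the i-th knot. Here h = (3, 2, 2) and Δ = (1/3, 11/2, -3), so the interior equations h_(i-1)·M_(i-1) + 2(h_(i-1)+h_i)·M_i + h_i·M_(i+1) = 6(Δ_i − Δ_(i-1)) read
  3·M_0 + 10·M_1 + 2·M_2 = 6(Δ_1 - Δ_0) = 31
  2·M_1 + 8·M_2 + 2·M_3 = 6(Δ_2 - Δ_1) = -51
Natural end conditions: M_0 = M_3 = 0.
Hence M_0 = 0, M_1 = 175/38, M_2 = -143/19, M_3 = 0.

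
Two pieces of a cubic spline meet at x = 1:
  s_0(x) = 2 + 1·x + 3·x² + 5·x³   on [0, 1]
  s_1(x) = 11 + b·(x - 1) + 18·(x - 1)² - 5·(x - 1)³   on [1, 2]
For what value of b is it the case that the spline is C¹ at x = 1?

22

s_0'(x) = 1 + 6·x + 15·x², so s_0'(1) = 22. On the right, s_1'(1) = b, so b = 22.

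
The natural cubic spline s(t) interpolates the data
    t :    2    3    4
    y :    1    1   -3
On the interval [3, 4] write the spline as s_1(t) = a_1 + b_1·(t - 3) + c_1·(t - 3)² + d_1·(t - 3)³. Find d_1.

Write m_i for s''(x_i). With h_i = 1, 1 and divided differences Δ_i = 0, -4, the continuity of s' gives the tridiagonal system
  1·m_0 + 4·m_1 + 1·m_2 = 6(Δ_1 - Δ_0) = -24
Natural end conditions: m_0 = m_2 = 0.
Hence m_0 = 0, m_1 = -6, m_2 = 0.
On [3, 4], with s_1(t) = a_1 + b_1·(t - 3) + c_1·(t - 3)² + d_1·(t - 3)³: c_1 = m_1/2 = -3, d_1 = (m_2 - m_1)/(6h_1) = 1, b_1 = Δ_1 - h_1(2m_1 + m_2)/6 = -2.

1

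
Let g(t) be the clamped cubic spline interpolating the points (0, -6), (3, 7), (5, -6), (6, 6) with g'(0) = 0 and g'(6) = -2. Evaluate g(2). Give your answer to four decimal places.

Let m_i = g''(x_i). Step sizes h_i = 3, 2, 1; slopes of the chords Δ_i = (y_(i+1) - y_i)/h_i = 13/3, -13/2, 12.
  3·m_0 + 10·m_1 + 2·m_2 = 6(Δ_1 - Δ_0) = -65
  2·m_1 + 6·m_2 + 1·m_3 = 6(Δ_2 - Δ_1) = 111
Clamped end conditions give two more equations: 2h_0·m_0 + h_0·m_1 = 6(Δ_0 - g'(0)) = 26 and h_2·m_2 + 2h_2·m_3 = 6(g'(6) - Δ_2) = -84.
Hence m_0 = 737/57, m_1 = -980/57, m_2 = 1942/57, m_3 = -3365/57.
On [0, 3], g(t) = -6 + 0·t + 737/114·t² - 1717/1026·t³.
With t = 2: g(2) = 3320/513.

6.4717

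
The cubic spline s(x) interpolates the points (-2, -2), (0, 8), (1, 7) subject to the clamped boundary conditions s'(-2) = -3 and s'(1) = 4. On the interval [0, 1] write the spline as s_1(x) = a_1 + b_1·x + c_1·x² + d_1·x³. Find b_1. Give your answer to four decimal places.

With m_i denoting the second derivative at x_i, h_i = 2, 1, and Δ_i = (y_(i+1) − y_i)/h_i = 5, -1:
  2·m_0 + 6·m_1 + 1·m_2 = 6(Δ_1 - Δ_0) = -36
Clamped end conditions give two more equations: 2h_0·m_0 + h_0·m_1 = 6(Δ_0 - s'(-2)) = 48 and h_1·m_1 + 2h_1·m_2 = 6(s'(1) - Δ_1) = 30.
Solving the tridiagonal system: m_0 = 61/3, m_1 = -50/3, m_2 = 70/3.
On [0, 1], with s_1(x) = a_1 + b_1·x + c_1·x² + d_1·x³: c_1 = m_1/2 = -25/3, d_1 = (m_2 - m_1)/(6h_1) = 20/3, b_1 = Δ_1 - h_1(2m_1 + m_2)/6 = 2/3.

0.6667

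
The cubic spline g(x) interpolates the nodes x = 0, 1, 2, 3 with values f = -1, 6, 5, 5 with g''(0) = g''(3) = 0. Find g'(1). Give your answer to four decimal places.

2.6000

Let σ_i = g''(x_i). Step sizes h_i = 1, 1, 1; slopes of the chords Δ_i = (y_(i+1) - y_i)/h_i = 7, -1, 0.
  1·σ_0 + 4·σ_1 + 1·σ_2 = 6(Δ_1 - Δ_0) = -48
  1·σ_1 + 4·σ_2 + 1·σ_3 = 6(Δ_2 - Δ_1) = 6
Natural end conditions: σ_0 = σ_3 = 0.
Solving: σ_0 = 0, σ_1 = -66/5, σ_2 = 24/5, σ_3 = 0.
On [1, 2], g'(x) = b_1 + 2c_1·(x - 1) + 3d_1·(x - 1)² with b_1 = Δ_1 - h_1(2σ_1 + σ_2)/6 = 13/5, c_1 = σ_1/2 = -33/5, d_1 = (σ_2 - σ_1)/(6h_1) = 3. So g'(1) = 13/5.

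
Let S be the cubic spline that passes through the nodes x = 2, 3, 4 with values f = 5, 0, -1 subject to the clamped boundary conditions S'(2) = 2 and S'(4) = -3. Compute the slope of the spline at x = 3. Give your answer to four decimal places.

With m_i denoting the second derivative at x_i, h_i = 1, 1, and Δ_i = (y_(i+1) − y_i)/h_i = -5, -1:
  1·m_0 + 4·m_1 + 1·m_2 = 6(Δ_1 - Δ_0) = 24
Clamped end conditions give two more equations: 2h_0·m_0 + h_0·m_1 = 6(Δ_0 - S'(2)) = -42 and h_1·m_1 + 2h_1·m_2 = 6(S'(4) - Δ_1) = -12.
Forward elimination and back-substitution give m_0 = -59/2, m_1 = 17, m_2 = -29/2.
On [3, 4], S'(x) = b_1 + 2c_1·(x - 3) + 3d_1·(x - 3)² with b_1 = Δ_1 - h_1(2m_1 + m_2)/6 = -17/4, c_1 = m_1/2 = 17/2, d_1 = (m_2 - m_1)/(6h_1) = -21/4. So S'(3) = -17/4.

-4.2500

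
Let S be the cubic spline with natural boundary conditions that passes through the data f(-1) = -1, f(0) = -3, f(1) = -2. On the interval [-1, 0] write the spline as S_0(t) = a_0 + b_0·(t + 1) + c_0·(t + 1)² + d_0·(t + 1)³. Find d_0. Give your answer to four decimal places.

0.7500

Let m_i = S''(x_i). Step sizes h_i = 1, 1; slopes of the chords Δ_i = (y_(i+1) - y_i)/h_i = -2, 1.
  1·m_0 + 4·m_1 + 1·m_2 = 6(Δ_1 - Δ_0) = 18
Natural end conditions: m_0 = m_2 = 0.
Solving: m_0 = 0, m_1 = 9/2, m_2 = 0.
On [-1, 0], with S_0(t) = a_0 + b_0·(t + 1) + c_0·(t + 1)² + d_0·(t + 1)³: c_0 = m_0/2 = 0, d_0 = (m_1 - m_0)/(6h_0) = 3/4, b_0 = Δ_0 - h_0(2m_0 + m_1)/6 = -11/4.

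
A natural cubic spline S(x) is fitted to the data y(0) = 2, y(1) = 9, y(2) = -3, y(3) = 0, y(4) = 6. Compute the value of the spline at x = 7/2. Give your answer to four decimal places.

With M_i denoting the second derivative at x_i, h_i = 1, 1, 1, 1, and Δ_i = (y_(i+1) − y_i)/h_i = 7, -12, 3, 6:
  1·M_0 + 4·M_1 + 1·M_2 = 6(Δ_1 - Δ_0) = -114
  1·M_1 + 4·M_2 + 1·M_3 = 6(Δ_2 - Δ_1) = 90
  1·M_2 + 4·M_3 + 1·M_4 = 6(Δ_3 - Δ_2) = 18
Natural end conditions: M_0 = M_4 = 0.
Solving the tridiagonal system: M_0 = 0, M_1 = -513/14, M_2 = 228/7, M_3 = -51/14, M_4 = 0.
On [3, 4], S(x) = 0 + 101/14·(x - 3) - 51/28·(x - 3)² + 17/28·(x - 3)³.
With (x - 3) = 1/2: S(7/2) = 723/224.

3.2277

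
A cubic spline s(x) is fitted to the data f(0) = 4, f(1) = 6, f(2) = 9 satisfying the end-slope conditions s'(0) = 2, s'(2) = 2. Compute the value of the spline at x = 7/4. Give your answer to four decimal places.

Write M_i for s''(x_i). With h_i = 1, 1 and divided differences Δ_i = 2, 3, the continuity of s' gives the tridiagonal system
  1·M_0 + 4·M_1 + 1·M_2 = 6(Δ_1 - Δ_0) = 6
Clamped end conditions give two more equations: 2h_0·M_0 + h_0·M_1 = 6(Δ_0 - s'(0)) = 0 and h_1·M_1 + 2h_1·M_2 = 6(s'(2) - Δ_1) = -6.
Forward elimination and back-substitution give M_0 = -3/2, M_1 = 3, M_2 = -9/2.
On [1, 2], s(x) = 6 + 11/4·(x - 1) + 3/2·(x - 1)² - 5/4·(x - 1)³.
With (x - 1) = 3/4: s(7/4) = 2145/256.

8.3789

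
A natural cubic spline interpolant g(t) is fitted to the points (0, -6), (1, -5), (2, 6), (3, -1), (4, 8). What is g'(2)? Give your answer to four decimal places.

1.2500

With σ_i denoting the second derivative at x_i, h_i = 1, 1, 1, 1, and Δ_i = (y_(i+1) − y_i)/h_i = 1, 11, -7, 9:
  1·σ_0 + 4·σ_1 + 1·σ_2 = 6(Δ_1 - Δ_0) = 60
  1·σ_1 + 4·σ_2 + 1·σ_3 = 6(Δ_2 - Δ_1) = -108
  1·σ_2 + 4·σ_3 + 1·σ_4 = 6(Δ_3 - Δ_2) = 96
Natural end conditions: σ_0 = σ_4 = 0.
Hence σ_0 = 0, σ_1 = 51/2, σ_2 = -42, σ_3 = 69/2, σ_4 = 0.
On [2, 3], g'(t) = b_2 + 2c_2·(t - 2) + 3d_2·(t - 2)² with b_2 = Δ_2 - h_2(2σ_2 + σ_3)/6 = 5/4, c_2 = σ_2/2 = -21, d_2 = (σ_3 - σ_2)/(6h_2) = 51/4. So g'(2) = 5/4.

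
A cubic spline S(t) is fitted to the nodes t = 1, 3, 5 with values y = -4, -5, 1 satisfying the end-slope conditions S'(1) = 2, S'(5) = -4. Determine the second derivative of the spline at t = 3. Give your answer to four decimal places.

8.2500

With M_i denoting the second derivative at x_i, h_i = 2, 2, and Δ_i = (y_(i+1) − y_i)/h_i = -1/2, 3:
  2·M_0 + 8·M_1 + 2·M_2 = 6(Δ_1 - Δ_0) = 21
Clamped end conditions give two more equations: 2h_0·M_0 + h_0·M_1 = 6(Δ_0 - S'(1)) = -15 and h_1·M_1 + 2h_1·M_2 = 6(S'(5) - Δ_1) = -42.
Hence M_0 = -63/8, M_1 = 33/4, M_2 = -117/8.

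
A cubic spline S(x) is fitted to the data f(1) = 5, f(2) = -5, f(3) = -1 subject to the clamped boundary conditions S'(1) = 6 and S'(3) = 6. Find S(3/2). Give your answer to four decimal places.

Write M_i for S''(x_i). With h_i = 1, 1 and divided differences Δ_i = -10, 4, the continuity of S' gives the tridiagonal system
  1·M_0 + 4·M_1 + 1·M_2 = 6(Δ_1 - Δ_0) = 84
Clamped end conditions give two more equations: 2h_0·M_0 + h_0·M_1 = 6(Δ_0 - S'(1)) = -96 and h_1·M_1 + 2h_1·M_2 = 6(S'(3) - Δ_1) = 12.
Solving: M_0 = -69, M_1 = 42, M_2 = -15.
On [1, 2], S(x) = 5 + 6·(x - 1) - 69/2·(x - 1)² + 37/2·(x - 1)³.
With (x - 1) = 1/2: S(3/2) = 27/16.

1.6875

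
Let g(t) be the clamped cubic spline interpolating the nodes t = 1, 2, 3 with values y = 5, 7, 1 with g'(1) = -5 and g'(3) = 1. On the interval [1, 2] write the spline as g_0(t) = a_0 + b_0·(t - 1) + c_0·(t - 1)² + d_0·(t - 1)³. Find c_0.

With M_i denoting the second derivative at x_i, h_i = 1, 1, and Δ_i = (y_(i+1) − y_i)/h_i = 2, -6:
  1·M_0 + 4·M_1 + 1·M_2 = 6(Δ_1 - Δ_0) = -48
Clamped end conditions give two more equations: 2h_0·M_0 + h_0·M_1 = 6(Δ_0 - g'(1)) = 42 and h_1·M_1 + 2h_1·M_2 = 6(g'(3) - Δ_1) = 42.
Hence M_0 = 36, M_1 = -30, M_2 = 36.
On [1, 2], with g_0(t) = a_0 + b_0·(t - 1) + c_0·(t - 1)² + d_0·(t - 1)³: c_0 = M_0/2 = 18, d_0 = (M_1 - M_0)/(6h_0) = -11, b_0 = Δ_0 - h_0(2M_0 + M_1)/6 = -5.

18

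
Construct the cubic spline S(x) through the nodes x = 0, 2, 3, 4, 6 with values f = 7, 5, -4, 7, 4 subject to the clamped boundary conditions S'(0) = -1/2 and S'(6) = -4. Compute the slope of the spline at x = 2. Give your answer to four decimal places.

-9.8667

Put σ_i = S'' at the i-th knot. Here h = (2, 1, 1, 2) and Δ = (-1, -9, 11, -3/2), so the interior equations h_(i-1)·σ_(i-1) + 2(h_(i-1)+h_i)·σ_i + h_i·σ_(i+1) = 6(Δ_i − Δ_(i-1)) read
  2·σ_0 + 6·σ_1 + 1·σ_2 = 6(Δ_1 - Δ_0) = -48
  1·σ_1 + 4·σ_2 + 1·σ_3 = 6(Δ_2 - Δ_1) = 120
  1·σ_2 + 6·σ_3 + 2·σ_4 = 6(Δ_3 - Δ_2) = -75
Clamped end conditions give two more equations: 2h_0·σ_0 + h_0·σ_1 = 6(Δ_0 - S'(0)) = -3 and h_3·σ_3 + 2h_3·σ_4 = 6(S'(6) - Δ_3) = -15.
Solving the tridiagonal system: σ_0 = 118/15, σ_1 = -517/30, σ_2 = 119/3, σ_3 = -643/30, σ_4 = 209/30.
On [2, 3], S'(x) = b_1 + 2c_1·(x - 2) + 3d_1·(x - 2)² with b_1 = Δ_1 - h_1(2σ_1 + σ_2)/6 = -148/15, c_1 = σ_1/2 = -517/60, d_1 = (σ_2 - σ_1)/(6h_1) = 569/60. So S'(2) = -148/15.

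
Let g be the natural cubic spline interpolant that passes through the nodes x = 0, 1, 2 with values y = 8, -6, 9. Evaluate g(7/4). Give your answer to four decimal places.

Put σ_i = g'' at the i-th knot. Here h = (1, 1) and Δ = (-14, 15), so the interior equations h_(i-1)·σ_(i-1) + 2(h_(i-1)+h_i)·σ_i + h_i·σ_(i+1) = 6(Δ_i − Δ_(i-1)) read
  1·σ_0 + 4·σ_1 + 1·σ_2 = 6(Δ_1 - Δ_0) = 174
Natural end conditions: σ_0 = σ_2 = 0.
Solving: σ_0 = 0, σ_1 = 87/2, σ_2 = 0.
On [1, 2], g(x) = -6 + 1/2·(x - 1) + 87/4·(x - 1)² - 29/4·(x - 1)³.
With (x - 1) = 3/4: g(7/4) = 909/256.

3.5508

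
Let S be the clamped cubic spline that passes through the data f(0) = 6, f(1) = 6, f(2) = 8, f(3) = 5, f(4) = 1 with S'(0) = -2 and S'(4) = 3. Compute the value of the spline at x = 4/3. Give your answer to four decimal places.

6.7831

Write m_i for S''(x_i). With h_i = 1, 1, 1, 1 and divided differences Δ_i = 0, 2, -3, -4, the continuity of S' gives the tridiagonal system
  1·m_0 + 4·m_1 + 1·m_2 = 6(Δ_1 - Δ_0) = 12
  1·m_1 + 4·m_2 + 1·m_3 = 6(Δ_2 - Δ_1) = -30
  1·m_2 + 4·m_3 + 1·m_4 = 6(Δ_3 - Δ_2) = -6
Clamped end conditions give two more equations: 2h_0·m_0 + h_0·m_1 = 6(Δ_0 - S'(0)) = 12 and h_3·m_3 + 2h_3·m_4 = 6(S'(4) - Δ_3) = 42.
Forward elimination and back-substitution give m_0 = 29/7, m_1 = 26/7, m_2 = -7, m_3 = -40/7, m_4 = 167/7.
On [1, 2], S(x) = 6 + 27/14·(x - 1) + 13/7·(x - 1)² - 25/14·(x - 1)³.
With (x - 1) = 1/3: S(4/3) = 1282/189.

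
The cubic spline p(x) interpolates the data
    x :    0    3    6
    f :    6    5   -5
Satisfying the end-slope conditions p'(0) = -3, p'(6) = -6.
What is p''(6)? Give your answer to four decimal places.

-1.6667

Let m_i = p''(x_i). Step sizes h_i = 3, 3; slopes of the chords Δ_i = (y_(i+1) - y_i)/h_i = -1/3, -10/3.
  3·m_0 + 12·m_1 + 3·m_2 = 6(Δ_1 - Δ_0) = -18
Clamped end conditions give two more equations: 2h_0·m_0 + h_0·m_1 = 6(Δ_0 - p'(0)) = 16 and h_1·m_1 + 2h_1·m_2 = 6(p'(6) - Δ_1) = -16.
Forward elimination and back-substitution give m_0 = 11/3, m_1 = -2, m_2 = -5/3.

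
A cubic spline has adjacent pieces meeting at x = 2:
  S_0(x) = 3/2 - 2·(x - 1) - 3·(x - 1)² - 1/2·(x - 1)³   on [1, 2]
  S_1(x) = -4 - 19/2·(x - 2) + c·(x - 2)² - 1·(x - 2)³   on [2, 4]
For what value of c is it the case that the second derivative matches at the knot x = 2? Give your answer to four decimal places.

-4.5000

S_0''(x) = -6 - 3·(x - 1), so S_0''(2) = -9. On the right, S_1''(2) = 2c, so c = -9/2.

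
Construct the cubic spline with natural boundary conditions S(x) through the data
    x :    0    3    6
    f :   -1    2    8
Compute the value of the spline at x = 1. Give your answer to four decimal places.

With m_i denoting the second derivative at x_i, h_i = 3, 3, and Δ_i = (y_(i+1) − y_i)/h_i = 1, 2:
  3·m_0 + 12·m_1 + 3·m_2 = 6(Δ_1 - Δ_0) = 6
Natural end conditions: m_0 = m_2 = 0.
Hence m_0 = 0, m_1 = 1/2, m_2 = 0.
On [0, 3], S(x) = -1 + 3/4·x + 0·x² + 1/36·x³.
With x = 1: S(1) = -2/9.

-0.2222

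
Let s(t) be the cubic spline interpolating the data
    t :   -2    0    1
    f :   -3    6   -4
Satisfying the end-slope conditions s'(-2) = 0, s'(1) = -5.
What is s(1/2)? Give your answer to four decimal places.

0.8646

Let M_i = s''(x_i). Step sizes h_i = 2, 1; slopes of the chords Δ_i = (y_(i+1) - y_i)/h_i = 9/2, -10.
  2·M_0 + 6·M_1 + 1·M_2 = 6(Δ_1 - Δ_0) = -87
Clamped end conditions give two more equations: 2h_0·M_0 + h_0·M_1 = 6(Δ_0 - s'(-2)) = 27 and h_1·M_1 + 2h_1·M_2 = 6(s'(1) - Δ_1) = 30.
Solving: M_0 = 235/12, M_1 = -77/3, M_2 = 167/6.
On [0, 1], s(t) = 6 - 73/12·t - 77/6·t² + 107/12·t³.
With t = 1/2: s(1/2) = 83/96.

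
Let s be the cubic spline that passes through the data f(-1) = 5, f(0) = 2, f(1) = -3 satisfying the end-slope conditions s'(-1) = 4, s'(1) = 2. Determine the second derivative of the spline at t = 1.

23

With M_i denoting the second derivative at x_i, h_i = 1, 1, and Δ_i = (y_(i+1) − y_i)/h_i = -3, -5:
  1·M_0 + 4·M_1 + 1·M_2 = 6(Δ_1 - Δ_0) = -12
Clamped end conditions give two more equations: 2h_0·M_0 + h_0·M_1 = 6(Δ_0 - s'(-1)) = -42 and h_1·M_1 + 2h_1·M_2 = 6(s'(1) - Δ_1) = 42.
Solving the tridiagonal system: M_0 = -19, M_1 = -4, M_2 = 23.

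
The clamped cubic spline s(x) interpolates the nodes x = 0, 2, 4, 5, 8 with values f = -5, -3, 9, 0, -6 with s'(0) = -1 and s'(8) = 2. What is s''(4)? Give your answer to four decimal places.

Write σ_i for s''(x_i). With h_i = 2, 2, 1, 3 and divided differences Δ_i = 1, 6, -9, -2, the continuity of s' gives the tridiagonal system
  2·σ_0 + 8·σ_1 + 2·σ_2 = 6(Δ_1 - Δ_0) = 30
  2·σ_1 + 6·σ_2 + 1·σ_3 = 6(Δ_2 - Δ_1) = -90
  1·σ_2 + 8·σ_3 + 3·σ_4 = 6(Δ_3 - Δ_2) = 42
Clamped end conditions give two more equations: 2h_0·σ_0 + h_0·σ_1 = 6(Δ_0 - s'(0)) = 12 and h_3·σ_3 + 2h_3·σ_4 = 6(s'(8) - Δ_3) = 24.
Forward elimination and back-substitution give σ_0 = -117/80, σ_1 = 357/40, σ_2 = -1539/80, σ_3 = 303/40, σ_4 = 17/80.

-19.2375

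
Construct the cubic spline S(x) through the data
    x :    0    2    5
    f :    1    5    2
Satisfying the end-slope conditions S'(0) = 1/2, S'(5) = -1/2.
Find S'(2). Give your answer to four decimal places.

1.1500

Let σ_i = S''(x_i). Step sizes h_i = 2, 3; slopes of the chords Δ_i = (y_(i+1) - y_i)/h_i = 2, -1.
  2·σ_0 + 10·σ_1 + 3·σ_2 = 6(Δ_1 - Δ_0) = -18
Clamped end conditions give two more equations: 2h_0·σ_0 + h_0·σ_1 = 6(Δ_0 - S'(0)) = 9 and h_1·σ_1 + 2h_1·σ_2 = 6(S'(5) - Δ_1) = 3.
Forward elimination and back-substitution give σ_0 = 77/20, σ_1 = -16/5, σ_2 = 21/10.
On [2, 5], S'(x) = b_1 + 2c_1·(x - 2) + 3d_1·(x - 2)² with b_1 = Δ_1 - h_1(2σ_1 + σ_2)/6 = 23/20, c_1 = σ_1/2 = -8/5, d_1 = (σ_2 - σ_1)/(6h_1) = 53/180. So S'(2) = 23/20.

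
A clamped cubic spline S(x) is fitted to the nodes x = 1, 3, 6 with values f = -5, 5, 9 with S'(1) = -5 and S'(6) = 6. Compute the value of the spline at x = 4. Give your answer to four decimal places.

7.1926

Put σ_i = S'' at the i-th knot. Here h = (2, 3) and Δ = (5, 4/3), so the interior equations h_(i-1)·σ_(i-1) + 2(h_(i-1)+h_i)·σ_i + h_i·σ_(i+1) = 6(Δ_i − Δ_(i-1)) read
  2·σ_0 + 10·σ_1 + 3·σ_2 = 6(Δ_1 - Δ_0) = -22
Clamped end conditions give two more equations: 2h_0·σ_0 + h_0·σ_1 = 6(Δ_0 - S'(1)) = 60 and h_1·σ_1 + 2h_1·σ_2 = 6(S'(6) - Δ_1) = 28.
Forward elimination and back-substitution give σ_0 = 97/5, σ_1 = -44/5, σ_2 = 136/15.
On [3, 6], S(x) = 5 + 28/5·(x - 3) - 22/5·(x - 3)² + 134/135·(x - 3)³.
With (x - 3) = 1: S(4) = 971/135.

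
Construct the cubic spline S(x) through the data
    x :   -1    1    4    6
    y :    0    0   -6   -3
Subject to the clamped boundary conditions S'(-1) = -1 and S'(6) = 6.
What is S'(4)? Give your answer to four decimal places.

-1.5313

Put m_i = S'' at the i-th knot. Here h = (2, 3, 2) and Δ = (0, -2, 3/2), so the interior equations h_(i-1)·m_(i-1) + 2(h_(i-1)+h_i)·m_i + h_i·m_(i+1) = 6(Δ_i − Δ_(i-1)) read
  2·m_0 + 10·m_1 + 3·m_2 = 6(Δ_1 - Δ_0) = -12
  3·m_1 + 10·m_2 + 2·m_3 = 6(Δ_2 - Δ_1) = 21
Clamped end conditions give two more equations: 2h_0·m_0 + h_0·m_1 = 6(Δ_0 - S'(-1)) = 6 and h_2·m_2 + 2h_2·m_3 = 6(S'(6) - Δ_2) = 27.
Forward elimination and back-substitution give m_0 = 83/32, m_1 = -35/16, m_2 = 25/16, m_3 = 191/32.
On [4, 6], S'(x) = b_2 + 2c_2·(x - 4) + 3d_2·(x - 4)² with b_2 = Δ_2 - h_2(2m_2 + m_3)/6 = -49/32, c_2 = m_2/2 = 25/32, d_2 = (m_3 - m_2)/(6h_2) = 47/128. So S'(4) = -49/32.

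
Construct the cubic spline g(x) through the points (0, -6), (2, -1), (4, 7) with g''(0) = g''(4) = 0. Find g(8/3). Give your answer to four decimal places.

1.3889

With M_i denoting the second derivative at x_i, h_i = 2, 2, and Δ_i = (y_(i+1) − y_i)/h_i = 5/2, 4:
  2·M_0 + 8·M_1 + 2·M_2 = 6(Δ_1 - Δ_0) = 9
Natural end conditions: M_0 = M_2 = 0.
Solving the tridiagonal system: M_0 = 0, M_1 = 9/8, M_2 = 0.
On [2, 4], g(x) = -1 + 13/4·(x - 2) + 9/16·(x - 2)² - 3/32·(x - 2)³.
With (x - 2) = 2/3: g(8/3) = 25/18.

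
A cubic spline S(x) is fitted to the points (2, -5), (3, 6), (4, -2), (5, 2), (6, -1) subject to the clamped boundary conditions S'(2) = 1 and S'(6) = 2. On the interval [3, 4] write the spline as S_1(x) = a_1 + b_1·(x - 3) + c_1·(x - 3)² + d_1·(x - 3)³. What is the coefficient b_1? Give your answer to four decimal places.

Let M_i = S''(x_i). Step sizes h_i = 1, 1, 1, 1; slopes of the chords Δ_i = (y_(i+1) - y_i)/h_i = 11, -8, 4, -3.
  1·M_0 + 4·M_1 + 1·M_2 = 6(Δ_1 - Δ_0) = -114
  1·M_1 + 4·M_2 + 1·M_3 = 6(Δ_2 - Δ_1) = 72
  1·M_2 + 4·M_3 + 1·M_4 = 6(Δ_3 - Δ_2) = -42
Clamped end conditions give two more equations: 2h_0·M_0 + h_0·M_1 = 6(Δ_0 - S'(2)) = 60 and h_3·M_3 + 2h_3·M_4 = 6(S'(6) - Δ_3) = 30.
Hence M_0 = 1567/28, M_1 = -727/14, M_2 = 151/4, M_3 = -379/14, M_4 = 799/28.
On [3, 4], with S_1(x) = a_1 + b_1·(x - 3) + c_1·(x - 3)² + d_1·(x - 3)³: c_1 = M_1/2 = -727/28, d_1 = (M_2 - M_1)/(6h_1) = 837/56, b_1 = Δ_1 - h_1(2M_1 + M_2)/6 = 169/56.

3.0179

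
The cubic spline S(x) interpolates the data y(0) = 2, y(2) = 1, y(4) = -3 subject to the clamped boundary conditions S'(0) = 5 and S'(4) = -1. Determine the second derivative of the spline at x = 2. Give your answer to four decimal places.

0.7500

Write σ_i for S''(x_i). With h_i = 2, 2 and divided differences Δ_i = -1/2, -2, the continuity of S' gives the tridiagonal system
  2·σ_0 + 8·σ_1 + 2·σ_2 = 6(Δ_1 - Δ_0) = -9
Clamped end conditions give two more equations: 2h_0·σ_0 + h_0·σ_1 = 6(Δ_0 - S'(0)) = -33 and h_1·σ_1 + 2h_1·σ_2 = 6(S'(4) - Δ_1) = 6.
Hence σ_0 = -69/8, σ_1 = 3/4, σ_2 = 9/8.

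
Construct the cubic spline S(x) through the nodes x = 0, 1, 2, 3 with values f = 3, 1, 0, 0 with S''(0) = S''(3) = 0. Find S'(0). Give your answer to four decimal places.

With σ_i denoting the second derivative at x_i, h_i = 1, 1, 1, and Δ_i = (y_(i+1) − y_i)/h_i = -2, -1, 0:
  1·σ_0 + 4·σ_1 + 1·σ_2 = 6(Δ_1 - Δ_0) = 6
  1·σ_1 + 4·σ_2 + 1·σ_3 = 6(Δ_2 - Δ_1) = 6
Natural end conditions: σ_0 = σ_3 = 0.
Solving the tridiagonal system: σ_0 = 0, σ_1 = 6/5, σ_2 = 6/5, σ_3 = 0.
On [0, 1], S'(x) = b_0 + 2c_0·x + 3d_0·x² with b_0 = Δ_0 - h_0(2σ_0 + σ_1)/6 = -11/5, c_0 = σ_0/2 = 0, d_0 = (σ_1 - σ_0)/(6h_0) = 1/5. So S'(0) = -11/5.

-2.2000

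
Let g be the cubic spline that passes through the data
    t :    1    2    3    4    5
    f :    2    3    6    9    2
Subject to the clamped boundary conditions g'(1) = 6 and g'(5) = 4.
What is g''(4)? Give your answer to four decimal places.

-28.1429

Let M_i = g''(x_i). Step sizes h_i = 1, 1, 1, 1; slopes of the chords Δ_i = (y_(i+1) - y_i)/h_i = 1, 3, 3, -7.
  1·M_0 + 4·M_1 + 1·M_2 = 6(Δ_1 - Δ_0) = 12
  1·M_1 + 4·M_2 + 1·M_3 = 6(Δ_2 - Δ_1) = 0
  1·M_2 + 4·M_3 + 1·M_4 = 6(Δ_3 - Δ_2) = -60
Clamped end conditions give two more equations: 2h_0·M_0 + h_0·M_1 = 6(Δ_0 - g'(1)) = -30 and h_3·M_3 + 2h_3·M_4 = 6(g'(5) - Δ_3) = 66.
Forward elimination and back-substitution give M_0 = -253/14, M_1 = 43/7, M_2 = 11/2, M_3 = -197/7, M_4 = 659/14.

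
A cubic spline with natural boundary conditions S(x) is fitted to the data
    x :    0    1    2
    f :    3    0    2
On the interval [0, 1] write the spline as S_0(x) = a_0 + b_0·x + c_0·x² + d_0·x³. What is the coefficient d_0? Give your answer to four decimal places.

Put σ_i = S'' at the i-th knot. Here h = (1, 1) and Δ = (-3, 2), so the interior equations h_(i-1)·σ_(i-1) + 2(h_(i-1)+h_i)·σ_i + h_i·σ_(i+1) = 6(Δ_i − Δ_(i-1)) read
  1·σ_0 + 4·σ_1 + 1·σ_2 = 6(Δ_1 - Δ_0) = 30
Natural end conditions: σ_0 = σ_2 = 0.
Solving the tridiagonal system: σ_0 = 0, σ_1 = 15/2, σ_2 = 0.
On [0, 1], with S_0(x) = a_0 + b_0·x + c_0·x² + d_0·x³: c_0 = σ_0/2 = 0, d_0 = (σ_1 - σ_0)/(6h_0) = 5/4, b_0 = Δ_0 - h_0(2σ_0 + σ_1)/6 = -17/4.

1.2500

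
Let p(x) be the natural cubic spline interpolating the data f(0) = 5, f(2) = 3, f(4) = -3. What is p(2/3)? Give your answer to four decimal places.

4.6296

Put σ_i = p'' at the i-th knot. Here h = (2, 2) and Δ = (-1, -3), so the interior equations h_(i-1)·σ_(i-1) + 2(h_(i-1)+h_i)·σ_i + h_i·σ_(i+1) = 6(Δ_i − Δ_(i-1)) read
  2·σ_0 + 8·σ_1 + 2·σ_2 = 6(Δ_1 - Δ_0) = -12
Natural end conditions: σ_0 = σ_2 = 0.
Solving: σ_0 = 0, σ_1 = -3/2, σ_2 = 0.
On [0, 2], p(x) = 5 - 1/2·x + 0·x² - 1/8·x³.
With x = 2/3: p(2/3) = 125/27.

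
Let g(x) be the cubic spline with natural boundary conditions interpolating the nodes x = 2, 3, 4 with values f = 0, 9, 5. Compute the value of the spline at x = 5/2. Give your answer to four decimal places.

Let m_i = g''(x_i). Step sizes h_i = 1, 1; slopes of the chords Δ_i = (y_(i+1) - y_i)/h_i = 9, -4.
  1·m_0 + 4·m_1 + 1·m_2 = 6(Δ_1 - Δ_0) = -78
Natural end conditions: m_0 = m_2 = 0.
Solving the tridiagonal system: m_0 = 0, m_1 = -39/2, m_2 = 0.
On [2, 3], g(x) = 0 + 49/4·(x - 2) + 0·(x - 2)² - 13/4·(x - 2)³.
With (x - 2) = 1/2: g(5/2) = 183/32.

5.7188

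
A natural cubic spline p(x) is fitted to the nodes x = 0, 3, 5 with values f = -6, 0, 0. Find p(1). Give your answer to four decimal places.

Write M_i for p''(x_i). With h_i = 3, 2 and divided differences Δ_i = 2, 0, the continuity of p' gives the tridiagonal system
  3·M_0 + 10·M_1 + 2·M_2 = 6(Δ_1 - Δ_0) = -12
Natural end conditions: M_0 = M_2 = 0.
Solving the tridiagonal system: M_0 = 0, M_1 = -6/5, M_2 = 0.
On [0, 3], p(x) = -6 + 13/5·x + 0·x² - 1/15·x³.
With x = 1: p(1) = -52/15.

-3.4667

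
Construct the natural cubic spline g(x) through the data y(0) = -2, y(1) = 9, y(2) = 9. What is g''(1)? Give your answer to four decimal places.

Let M_i = g''(x_i). Step sizes h_i = 1, 1; slopes of the chords Δ_i = (y_(i+1) - y_i)/h_i = 11, 0.
  1·M_0 + 4·M_1 + 1·M_2 = 6(Δ_1 - Δ_0) = -66
Natural end conditions: M_0 = M_2 = 0.
Solving the tridiagonal system: M_0 = 0, M_1 = -33/2, M_2 = 0.

-16.5000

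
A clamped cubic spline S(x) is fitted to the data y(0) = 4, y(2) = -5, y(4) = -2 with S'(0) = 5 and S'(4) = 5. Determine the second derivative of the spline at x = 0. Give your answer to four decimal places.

-18.7500

Let M_i = S''(x_i). Step sizes h_i = 2, 2; slopes of the chords Δ_i = (y_(i+1) - y_i)/h_i = -9/2, 3/2.
  2·M_0 + 8·M_1 + 2·M_2 = 6(Δ_1 - Δ_0) = 36
Clamped end conditions give two more equations: 2h_0·M_0 + h_0·M_1 = 6(Δ_0 - S'(0)) = -57 and h_1·M_1 + 2h_1·M_2 = 6(S'(4) - Δ_1) = 21.
Forward elimination and back-substitution give M_0 = -75/4, M_1 = 9, M_2 = 3/4.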